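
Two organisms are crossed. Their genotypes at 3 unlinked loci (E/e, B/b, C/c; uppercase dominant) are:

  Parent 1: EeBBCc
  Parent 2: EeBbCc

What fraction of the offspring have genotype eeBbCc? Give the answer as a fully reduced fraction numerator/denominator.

P(eeBbCc) = 1/16

EeBBCc gametes: EBC×2, EBc×2, eBC×2, eBc×2
EeBbCc gametes: EBC×1, EBc×1, EbC×1, Ebc×1, eBC×1, eBc×1, ebC×1, ebc×1
EeBBCc×EeBbCc grid (8·8=64): EEBBCC=2 EEBBCc=4 EEBBcc=2 EEBbCC=2 EEBbCc=4 EEBbcc=2 EeBBCC=4 EeBBCc=8 EeBBcc=4 EeBbCC=4 EeBbCc=8 EeBbcc=4 eeBBCC=2 eeBBCc=4 eeBBcc=2 eeBbCC=2 eeBbCc=4 eeBbcc=2
eeBbCc hits 4/64; gcd=4; 4÷4/64÷4 = 1/16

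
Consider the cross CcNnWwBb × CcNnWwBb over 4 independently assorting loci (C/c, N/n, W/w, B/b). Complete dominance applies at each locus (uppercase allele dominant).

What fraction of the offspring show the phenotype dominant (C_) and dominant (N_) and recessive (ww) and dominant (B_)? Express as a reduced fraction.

P(C_ N_ ww B_) = 27/256

CcNnWwBb gametes: CNWB×1, CNWb×1, CNwB×1, CNwb×1, CnWB×1, CnWb×1, CnwB×1, Cnwb×1, cNWB×1, cNWb×1, cNwB×1, cNwb×1, cnWB×1, cnWb×1, cnwB×1, cnwb×1
CcNnWwBb gametes: CNWB×1, CNWb×1, CNwB×1, CNwb×1, CnWB×1, CnWb×1, CnwB×1, Cnwb×1, cNWB×1, cNWb×1, cNwB×1, cNwb×1, cnWB×1, cnWb×1, cnwB×1, cnwb×1
CcNnWwBb×CcNnWwBb grid (16·16=256): CCNNWWBB=1 CCNNWWBb=2 CCNNWWbb=1 CCNNWwBB=2 CCNNWwBb=4 CCNNWwbb=2 CCNNwwBB=1 CCNNwwBb=2 CCNNwwbb=1 CCNnWWBB=2 CCNnWWBb=4 CCNnWWbb=2 CCNnWwBB=4 CCNnWwBb=8 CCNnWwbb=4 CCNnwwBB=2 CCNnwwBb=4 CCNnwwbb=2 CCnnWWBB=1 CCnnWWBb=2 CCnnWWbb=1 CCnnWwBB=2 CCnnWwBb=4 CCnnWwbb=2 CCnnwwBB=1 CCnnwwBb=2 CCnnwwbb=1 CcNNWWBB=2 CcNNWWBb=4 CcNNWWbb=2 CcNNWwBB=4 CcNNWwBb=8 CcNNWwbb=4 CcNNwwBB=2 CcNNwwBb=4 CcNNwwbb=2 CcNnWWBB=4 CcNnWWBb=8 CcNnWWbb=4 CcNnWwBB=8 CcNnWwBb=16 CcNnWwbb=8 CcNnwwBB=4 CcNnwwBb=8 CcNnwwbb=4 CcnnWWBB=2 CcnnWWBb=4 CcnnWWbb=2 CcnnWwBB=4 CcnnWwBb=8 CcnnWwbb=4 CcnnwwBB=2 CcnnwwBb=4 Ccnnwwbb=2 ccNNWWBB=1 ccNNWWBb=2 ccNNWWbb=1 ccNNWwBB=2 ccNNWwBb=4 ccNNWwbb=2 ccNNwwBB=1 ccNNwwBb=2 ccNNwwbb=1 ccNnWWBB=2 ccNnWWBb=4 ccNnWWbb=2 ccNnWwBB=4 ccNnWwBb=8 ccNnWwbb=4 ccNnwwBB=2 ccNnwwBb=4 ccNnwwbb=2 ccnnWWBB=1 ccnnWWBb=2 ccnnWWbb=1 ccnnWwBB=2 ccnnWwBb=4 ccnnWwbb=2 ccnnwwBB=1 ccnnwwBb=2 ccnnwwbb=1
C_ N_ ww B_ hits 27/256; gcd=1; 27÷1/256÷1 = 27/256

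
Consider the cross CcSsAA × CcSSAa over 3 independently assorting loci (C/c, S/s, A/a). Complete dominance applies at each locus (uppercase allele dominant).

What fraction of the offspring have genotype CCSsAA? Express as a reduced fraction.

P(CCSsAA) = 1/16

CcSsAA gametes: CSA×2, CsA×2, cSA×2, csA×2
CcSSAa gametes: CSA×2, CSa×2, cSA×2, cSa×2
CcSsAA×CcSSAa grid (8·8=64): CCSSAA=4 CCSSAa=4 CCSsAA=4 CCSsAa=4 CcSSAA=8 CcSSAa=8 CcSsAA=8 CcSsAa=8 ccSSAA=4 ccSSAa=4 ccSsAA=4 ccSsAa=4
CCSsAA hits 4/64; gcd=4; 4÷4/64÷4 = 1/16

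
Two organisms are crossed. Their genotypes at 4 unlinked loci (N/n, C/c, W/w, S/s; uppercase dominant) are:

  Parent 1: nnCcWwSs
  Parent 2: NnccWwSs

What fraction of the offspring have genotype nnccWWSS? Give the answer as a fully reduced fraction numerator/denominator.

nnCcWwSs gametes: nCWS×2, nCWs×2, nCwS×2, nCws×2, ncWS×2, ncWs×2, ncwS×2, ncws×2
NnccWwSs gametes: NcWS×2, NcWs×2, NcwS×2, Ncws×2, ncWS×2, ncWs×2, ncwS×2, ncws×2
nnCcWwSs×NnccWwSs grid (16·16=256): NnCcWWSS=4 NnCcWWSs=8 NnCcWWss=4 NnCcWwSS=8 NnCcWwSs=16 NnCcWwss=8 NnCcwwSS=4 NnCcwwSs=8 NnCcwwss=4 NnccWWSS=4 NnccWWSs=8 NnccWWss=4 NnccWwSS=8 NnccWwSs=16 NnccWwss=8 NnccwwSS=4 NnccwwSs=8 Nnccwwss=4 nnCcWWSS=4 nnCcWWSs=8 nnCcWWss=4 nnCcWwSS=8 nnCcWwSs=16 nnCcWwss=8 nnCcwwSS=4 nnCcwwSs=8 nnCcwwss=4 nnccWWSS=4 nnccWWSs=8 nnccWWss=4 nnccWwSS=8 nnccWwSs=16 nnccWwss=8 nnccwwSS=4 nnccwwSs=8 nnccwwss=4
nnccWWSS hits 4/256; gcd=4; 4÷4/256÷4 = 1/64

P(nnccWWSS) = 1/64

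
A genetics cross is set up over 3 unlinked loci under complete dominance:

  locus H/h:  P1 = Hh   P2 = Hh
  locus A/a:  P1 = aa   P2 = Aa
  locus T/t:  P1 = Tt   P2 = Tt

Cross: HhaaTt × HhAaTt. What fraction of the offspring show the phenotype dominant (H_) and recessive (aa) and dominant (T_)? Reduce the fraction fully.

P(H_ aa T_) = 9/32

HhaaTt gametes: HaT×2, Hat×2, haT×2, hat×2
HhAaTt gametes: HAT×1, HAt×1, HaT×1, Hat×1, hAT×1, hAt×1, haT×1, hat×1
HhaaTt×HhAaTt grid (8·8=64): HHAaTT=2 HHAaTt=4 HHAatt=2 HHaaTT=2 HHaaTt=4 HHaatt=2 HhAaTT=4 HhAaTt=8 HhAatt=4 HhaaTT=4 HhaaTt=8 Hhaatt=4 hhAaTT=2 hhAaTt=4 hhAatt=2 hhaaTT=2 hhaaTt=4 hhaatt=2
H_ aa T_ hits 18/64; gcd=2; 18÷2/64÷2 = 9/32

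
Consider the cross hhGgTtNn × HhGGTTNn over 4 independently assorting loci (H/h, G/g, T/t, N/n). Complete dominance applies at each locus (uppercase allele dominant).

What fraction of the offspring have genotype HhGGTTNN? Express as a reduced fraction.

hhGgTtNn gametes: hGTN×2, hGTn×2, hGtN×2, hGtn×2, hgTN×2, hgTn×2, hgtN×2, hgtn×2
HhGGTTNn gametes: HGTN×4, HGTn×4, hGTN×4, hGTn×4
hhGgTtNn×HhGGTTNn grid (16·16=256): HhGGTTNN=8 HhGGTTNn=16 HhGGTTnn=8 HhGGTtNN=8 HhGGTtNn=16 HhGGTtnn=8 HhGgTTNN=8 HhGgTTNn=16 HhGgTTnn=8 HhGgTtNN=8 HhGgTtNn=16 HhGgTtnn=8 hhGGTTNN=8 hhGGTTNn=16 hhGGTTnn=8 hhGGTtNN=8 hhGGTtNn=16 hhGGTtnn=8 hhGgTTNN=8 hhGgTTNn=16 hhGgTTnn=8 hhGgTtNN=8 hhGgTtNn=16 hhGgTtnn=8
HhGGTTNN hits 8/256; gcd=8; 8÷8/256÷8 = 1/32

P(HhGGTTNN) = 1/32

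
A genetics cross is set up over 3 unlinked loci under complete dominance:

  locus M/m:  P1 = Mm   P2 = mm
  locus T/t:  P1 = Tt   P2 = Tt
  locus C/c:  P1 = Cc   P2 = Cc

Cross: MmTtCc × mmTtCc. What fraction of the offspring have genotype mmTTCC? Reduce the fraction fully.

MmTtCc gametes: MTC×1, MTc×1, MtC×1, Mtc×1, mTC×1, mTc×1, mtC×1, mtc×1
mmTtCc gametes: mTC×2, mTc×2, mtC×2, mtc×2
MmTtCc×mmTtCc grid (8·8=64): MmTTCC=2 MmTTCc=4 MmTTcc=2 MmTtCC=4 MmTtCc=8 MmTtcc=4 MmttCC=2 MmttCc=4 Mmttcc=2 mmTTCC=2 mmTTCc=4 mmTTcc=2 mmTtCC=4 mmTtCc=8 mmTtcc=4 mmttCC=2 mmttCc=4 mmttcc=2
mmTTCC hits 2/64; gcd=2; 2÷2/64÷2 = 1/32

P(mmTTCC) = 1/32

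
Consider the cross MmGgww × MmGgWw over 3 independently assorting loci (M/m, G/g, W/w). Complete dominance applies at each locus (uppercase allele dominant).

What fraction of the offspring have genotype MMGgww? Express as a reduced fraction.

P(MMGgww) = 1/16

MmGgww gametes: MGw×2, Mgw×2, mGw×2, mgw×2
MmGgWw gametes: MGW×1, MGw×1, MgW×1, Mgw×1, mGW×1, mGw×1, mgW×1, mgw×1
MmGgww×MmGgWw grid (8·8=64): MMGGWw=2 MMGGww=2 MMGgWw=4 MMGgww=4 MMggWw=2 MMggww=2 MmGGWw=4 MmGGww=4 MmGgWw=8 MmGgww=8 MmggWw=4 Mmggww=4 mmGGWw=2 mmGGww=2 mmGgWw=4 mmGgww=4 mmggWw=2 mmggww=2
MMGgww hits 4/64; gcd=4; 4÷4/64÷4 = 1/16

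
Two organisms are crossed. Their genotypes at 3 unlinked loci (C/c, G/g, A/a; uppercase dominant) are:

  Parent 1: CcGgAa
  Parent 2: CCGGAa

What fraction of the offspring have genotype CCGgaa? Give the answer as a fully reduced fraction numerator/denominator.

CcGgAa gametes: CGA×1, CGa×1, CgA×1, Cga×1, cGA×1, cGa×1, cgA×1, cga×1
CCGGAa gametes: CGA×4, CGa×4
CcGgAa×CCGGAa grid (8·8=64): CCGGAA=4 CCGGAa=8 CCGGaa=4 CCGgAA=4 CCGgAa=8 CCGgaa=4 CcGGAA=4 CcGGAa=8 CcGGaa=4 CcGgAA=4 CcGgAa=8 CcGgaa=4
CCGgaa hits 4/64; gcd=4; 4÷4/64÷4 = 1/16

P(CCGgaa) = 1/16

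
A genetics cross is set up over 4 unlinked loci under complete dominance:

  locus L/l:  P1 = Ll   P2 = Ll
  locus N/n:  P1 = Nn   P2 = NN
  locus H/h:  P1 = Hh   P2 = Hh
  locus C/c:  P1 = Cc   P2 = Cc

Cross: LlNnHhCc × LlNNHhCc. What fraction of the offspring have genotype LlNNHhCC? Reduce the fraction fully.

P(LlNNHhCC) = 1/32

LlNnHhCc gametes: LNHC×1, LNHc×1, LNhC×1, LNhc×1, LnHC×1, LnHc×1, LnhC×1, Lnhc×1, lNHC×1, lNHc×1, lNhC×1, lNhc×1, lnHC×1, lnHc×1, lnhC×1, lnhc×1
LlNNHhCc gametes: LNHC×2, LNHc×2, LNhC×2, LNhc×2, lNHC×2, lNHc×2, lNhC×2, lNhc×2
LlNnHhCc×LlNNHhCc grid (16·16=256): LLNNHHCC=2 LLNNHHCc=4 LLNNHHcc=2 LLNNHhCC=4 LLNNHhCc=8 LLNNHhcc=4 LLNNhhCC=2 LLNNhhCc=4 LLNNhhcc=2 LLNnHHCC=2 LLNnHHCc=4 LLNnHHcc=2 LLNnHhCC=4 LLNnHhCc=8 LLNnHhcc=4 LLNnhhCC=2 LLNnhhCc=4 LLNnhhcc=2 LlNNHHCC=4 LlNNHHCc=8 LlNNHHcc=4 LlNNHhCC=8 LlNNHhCc=16 LlNNHhcc=8 LlNNhhCC=4 LlNNhhCc=8 LlNNhhcc=4 LlNnHHCC=4 LlNnHHCc=8 LlNnHHcc=4 LlNnHhCC=8 LlNnHhCc=16 LlNnHhcc=8 LlNnhhCC=4 LlNnhhCc=8 LlNnhhcc=4 llNNHHCC=2 llNNHHCc=4 llNNHHcc=2 llNNHhCC=4 llNNHhCc=8 llNNHhcc=4 llNNhhCC=2 llNNhhCc=4 llNNhhcc=2 llNnHHCC=2 llNnHHCc=4 llNnHHcc=2 llNnHhCC=4 llNnHhCc=8 llNnHhcc=4 llNnhhCC=2 llNnhhCc=4 llNnhhcc=2
LlNNHhCC hits 8/256; gcd=8; 8÷8/256÷8 = 1/32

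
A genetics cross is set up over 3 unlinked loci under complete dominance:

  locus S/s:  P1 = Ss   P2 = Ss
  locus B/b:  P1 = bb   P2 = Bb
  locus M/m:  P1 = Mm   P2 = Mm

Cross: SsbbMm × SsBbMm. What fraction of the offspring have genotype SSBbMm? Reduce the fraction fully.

P(SSBbMm) = 1/16

SsbbMm gametes: SbM×2, Sbm×2, sbM×2, sbm×2
SsBbMm gametes: SBM×1, SBm×1, SbM×1, Sbm×1, sBM×1, sBm×1, sbM×1, sbm×1
SsbbMm×SsBbMm grid (8·8=64): SSBbMM=2 SSBbMm=4 SSBbmm=2 SSbbMM=2 SSbbMm=4 SSbbmm=2 SsBbMM=4 SsBbMm=8 SsBbmm=4 SsbbMM=4 SsbbMm=8 Ssbbmm=4 ssBbMM=2 ssBbMm=4 ssBbmm=2 ssbbMM=2 ssbbMm=4 ssbbmm=2
SSBbMm hits 4/64; gcd=4; 4÷4/64÷4 = 1/16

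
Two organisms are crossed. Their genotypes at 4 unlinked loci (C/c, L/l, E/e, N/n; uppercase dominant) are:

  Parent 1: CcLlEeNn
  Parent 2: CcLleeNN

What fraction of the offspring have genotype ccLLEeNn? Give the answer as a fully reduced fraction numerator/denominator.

P(ccLLEeNn) = 1/64

CcLlEeNn gametes: CLEN×1, CLEn×1, CLeN×1, CLen×1, ClEN×1, ClEn×1, CleN×1, Clen×1, cLEN×1, cLEn×1, cLeN×1, cLen×1, clEN×1, clEn×1, cleN×1, clen×1
CcLleeNN gametes: CLeN×4, CleN×4, cLeN×4, cleN×4
CcLlEeNn×CcLleeNN grid (16·16=256): CCLLEeNN=4 CCLLEeNn=4 CCLLeeNN=4 CCLLeeNn=4 CCLlEeNN=8 CCLlEeNn=8 CCLleeNN=8 CCLleeNn=8 CCllEeNN=4 CCllEeNn=4 CClleeNN=4 CClleeNn=4 CcLLEeNN=8 CcLLEeNn=8 CcLLeeNN=8 CcLLeeNn=8 CcLlEeNN=16 CcLlEeNn=16 CcLleeNN=16 CcLleeNn=16 CcllEeNN=8 CcllEeNn=8 CclleeNN=8 CclleeNn=8 ccLLEeNN=4 ccLLEeNn=4 ccLLeeNN=4 ccLLeeNn=4 ccLlEeNN=8 ccLlEeNn=8 ccLleeNN=8 ccLleeNn=8 ccllEeNN=4 ccllEeNn=4 cclleeNN=4 cclleeNn=4
ccLLEeNn hits 4/256; gcd=4; 4÷4/256÷4 = 1/64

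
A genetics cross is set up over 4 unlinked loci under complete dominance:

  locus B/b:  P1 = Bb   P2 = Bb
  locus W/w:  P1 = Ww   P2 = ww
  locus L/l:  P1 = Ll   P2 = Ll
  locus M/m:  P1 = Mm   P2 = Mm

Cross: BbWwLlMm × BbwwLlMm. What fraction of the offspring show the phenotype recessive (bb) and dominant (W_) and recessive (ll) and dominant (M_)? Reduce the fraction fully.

BbWwLlMm gametes: BWLM×1, BWLm×1, BWlM×1, BWlm×1, BwLM×1, BwLm×1, BwlM×1, Bwlm×1, bWLM×1, bWLm×1, bWlM×1, bWlm×1, bwLM×1, bwLm×1, bwlM×1, bwlm×1
BbwwLlMm gametes: BwLM×2, BwLm×2, BwlM×2, Bwlm×2, bwLM×2, bwLm×2, bwlM×2, bwlm×2
BbWwLlMm×BbwwLlMm grid (16·16=256): BBWwLLMM=2 BBWwLLMm=4 BBWwLLmm=2 BBWwLlMM=4 BBWwLlMm=8 BBWwLlmm=4 BBWwllMM=2 BBWwllMm=4 BBWwllmm=2 BBwwLLMM=2 BBwwLLMm=4 BBwwLLmm=2 BBwwLlMM=4 BBwwLlMm=8 BBwwLlmm=4 BBwwllMM=2 BBwwllMm=4 BBwwllmm=2 BbWwLLMM=4 BbWwLLMm=8 BbWwLLmm=4 BbWwLlMM=8 BbWwLlMm=16 BbWwLlmm=8 BbWwllMM=4 BbWwllMm=8 BbWwllmm=4 BbwwLLMM=4 BbwwLLMm=8 BbwwLLmm=4 BbwwLlMM=8 BbwwLlMm=16 BbwwLlmm=8 BbwwllMM=4 BbwwllMm=8 Bbwwllmm=4 bbWwLLMM=2 bbWwLLMm=4 bbWwLLmm=2 bbWwLlMM=4 bbWwLlMm=8 bbWwLlmm=4 bbWwllMM=2 bbWwllMm=4 bbWwllmm=2 bbwwLLMM=2 bbwwLLMm=4 bbwwLLmm=2 bbwwLlMM=4 bbwwLlMm=8 bbwwLlmm=4 bbwwllMM=2 bbwwllMm=4 bbwwllmm=2
bb W_ ll M_ hits 6/256; gcd=2; 6÷2/256÷2 = 3/128

P(bb W_ ll M_) = 3/128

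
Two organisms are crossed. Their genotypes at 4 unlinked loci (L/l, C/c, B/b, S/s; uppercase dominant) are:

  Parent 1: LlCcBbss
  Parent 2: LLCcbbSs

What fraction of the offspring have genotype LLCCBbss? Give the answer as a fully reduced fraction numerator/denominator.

LlCcBbss gametes: LCBs×2, LCbs×2, LcBs×2, Lcbs×2, lCBs×2, lCbs×2, lcBs×2, lcbs×2
LLCcbbSs gametes: LCbS×4, LCbs×4, LcbS×4, Lcbs×4
LlCcBbss×LLCcbbSs grid (16·16=256): LLCCBbSs=8 LLCCBbss=8 LLCCbbSs=8 LLCCbbss=8 LLCcBbSs=16 LLCcBbss=16 LLCcbbSs=16 LLCcbbss=16 LLccBbSs=8 LLccBbss=8 LLccbbSs=8 LLccbbss=8 LlCCBbSs=8 LlCCBbss=8 LlCCbbSs=8 LlCCbbss=8 LlCcBbSs=16 LlCcBbss=16 LlCcbbSs=16 LlCcbbss=16 LlccBbSs=8 LlccBbss=8 LlccbbSs=8 Llccbbss=8
LLCCBbss hits 8/256; gcd=8; 8÷8/256÷8 = 1/32

P(LLCCBbss) = 1/32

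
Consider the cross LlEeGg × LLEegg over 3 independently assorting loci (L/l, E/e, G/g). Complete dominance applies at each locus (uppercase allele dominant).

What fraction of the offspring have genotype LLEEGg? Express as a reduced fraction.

LlEeGg gametes: LEG×1, LEg×1, LeG×1, Leg×1, lEG×1, lEg×1, leG×1, leg×1
LLEegg gametes: LEg×4, Leg×4
LlEeGg×LLEegg grid (8·8=64): LLEEGg=4 LLEEgg=4 LLEeGg=8 LLEegg=8 LLeeGg=4 LLeegg=4 LlEEGg=4 LlEEgg=4 LlEeGg=8 LlEegg=8 LleeGg=4 Lleegg=4
LLEEGg hits 4/64; gcd=4; 4÷4/64÷4 = 1/16

P(LLEEGg) = 1/16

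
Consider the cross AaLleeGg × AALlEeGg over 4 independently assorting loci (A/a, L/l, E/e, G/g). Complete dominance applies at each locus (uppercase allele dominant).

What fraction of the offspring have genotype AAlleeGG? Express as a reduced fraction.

P(AAlleeGG) = 1/64

AaLleeGg gametes: ALeG×2, ALeg×2, AleG×2, Aleg×2, aLeG×2, aLeg×2, aleG×2, aleg×2
AALlEeGg gametes: ALEG×2, ALEg×2, ALeG×2, ALeg×2, AlEG×2, AlEg×2, AleG×2, Aleg×2
AaLleeGg×AALlEeGg grid (16·16=256): AALLEeGG=4 AALLEeGg=8 AALLEegg=4 AALLeeGG=4 AALLeeGg=8 AALLeegg=4 AALlEeGG=8 AALlEeGg=16 AALlEegg=8 AALleeGG=8 AALleeGg=16 AALleegg=8 AAllEeGG=4 AAllEeGg=8 AAllEegg=4 AAlleeGG=4 AAlleeGg=8 AAlleegg=4 AaLLEeGG=4 AaLLEeGg=8 AaLLEegg=4 AaLLeeGG=4 AaLLeeGg=8 AaLLeegg=4 AaLlEeGG=8 AaLlEeGg=16 AaLlEegg=8 AaLleeGG=8 AaLleeGg=16 AaLleegg=8 AallEeGG=4 AallEeGg=8 AallEegg=4 AalleeGG=4 AalleeGg=8 Aalleegg=4
AAlleeGG hits 4/256; gcd=4; 4÷4/256÷4 = 1/64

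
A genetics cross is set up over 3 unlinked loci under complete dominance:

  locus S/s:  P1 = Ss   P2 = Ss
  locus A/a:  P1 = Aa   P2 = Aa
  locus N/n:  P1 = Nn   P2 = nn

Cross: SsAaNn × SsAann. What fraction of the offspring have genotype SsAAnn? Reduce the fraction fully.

P(SsAAnn) = 1/16

SsAaNn gametes: SAN×1, SAn×1, SaN×1, San×1, sAN×1, sAn×1, saN×1, san×1
SsAann gametes: SAn×2, San×2, sAn×2, san×2
SsAaNn×SsAann grid (8·8=64): SSAANn=2 SSAAnn=2 SSAaNn=4 SSAann=4 SSaaNn=2 SSaann=2 SsAANn=4 SsAAnn=4 SsAaNn=8 SsAann=8 SsaaNn=4 Ssaann=4 ssAANn=2 ssAAnn=2 ssAaNn=4 ssAann=4 ssaaNn=2 ssaann=2
SsAAnn hits 4/64; gcd=4; 4÷4/64÷4 = 1/16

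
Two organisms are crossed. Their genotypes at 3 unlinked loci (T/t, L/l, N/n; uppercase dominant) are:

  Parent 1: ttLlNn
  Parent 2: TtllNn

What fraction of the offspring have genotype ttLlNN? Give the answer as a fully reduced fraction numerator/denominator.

ttLlNn gametes: tLN×2, tLn×2, tlN×2, tln×2
TtllNn gametes: TlN×2, Tln×2, tlN×2, tln×2
ttLlNn×TtllNn grid (8·8=64): TtLlNN=4 TtLlNn=8 TtLlnn=4 TtllNN=4 TtllNn=8 Ttllnn=4 ttLlNN=4 ttLlNn=8 ttLlnn=4 ttllNN=4 ttllNn=8 ttllnn=4
ttLlNN hits 4/64; gcd=4; 4÷4/64÷4 = 1/16

P(ttLlNN) = 1/16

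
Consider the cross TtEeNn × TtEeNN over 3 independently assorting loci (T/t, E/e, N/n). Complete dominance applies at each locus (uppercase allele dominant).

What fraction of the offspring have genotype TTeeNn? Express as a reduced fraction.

P(TTeeNn) = 1/32

TtEeNn gametes: TEN×1, TEn×1, TeN×1, Ten×1, tEN×1, tEn×1, teN×1, ten×1
TtEeNN gametes: TEN×2, TeN×2, tEN×2, teN×2
TtEeNn×TtEeNN grid (8·8=64): TTEENN=2 TTEENn=2 TTEeNN=4 TTEeNn=4 TTeeNN=2 TTeeNn=2 TtEENN=4 TtEENn=4 TtEeNN=8 TtEeNn=8 TteeNN=4 TteeNn=4 ttEENN=2 ttEENn=2 ttEeNN=4 ttEeNn=4 tteeNN=2 tteeNn=2
TTeeNn hits 2/64; gcd=2; 2÷2/64÷2 = 1/32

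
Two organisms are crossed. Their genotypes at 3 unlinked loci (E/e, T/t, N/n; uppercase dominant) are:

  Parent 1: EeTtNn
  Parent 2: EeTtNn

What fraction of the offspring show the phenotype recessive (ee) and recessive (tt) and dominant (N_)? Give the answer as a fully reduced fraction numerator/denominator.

P(ee tt N_) = 3/64

EeTtNn gametes: ETN×1, ETn×1, EtN×1, Etn×1, eTN×1, eTn×1, etN×1, etn×1
EeTtNn gametes: ETN×1, ETn×1, EtN×1, Etn×1, eTN×1, eTn×1, etN×1, etn×1
EeTtNn×EeTtNn grid (8·8=64): EETTNN=1 EETTNn=2 EETTnn=1 EETtNN=2 EETtNn=4 EETtnn=2 EEttNN=1 EEttNn=2 EEttnn=1 EeTTNN=2 EeTTNn=4 EeTTnn=2 EeTtNN=4 EeTtNn=8 EeTtnn=4 EettNN=2 EettNn=4 Eettnn=2 eeTTNN=1 eeTTNn=2 eeTTnn=1 eeTtNN=2 eeTtNn=4 eeTtnn=2 eettNN=1 eettNn=2 eettnn=1
ee tt N_ hits 3/64; gcd=1; 3÷1/64÷1 = 3/64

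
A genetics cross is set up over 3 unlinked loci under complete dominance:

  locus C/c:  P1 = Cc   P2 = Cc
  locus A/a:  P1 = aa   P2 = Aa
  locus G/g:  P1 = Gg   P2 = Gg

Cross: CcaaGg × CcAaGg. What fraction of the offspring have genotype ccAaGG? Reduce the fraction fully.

P(ccAaGG) = 1/32

CcaaGg gametes: CaG×2, Cag×2, caG×2, cag×2
CcAaGg gametes: CAG×1, CAg×1, CaG×1, Cag×1, cAG×1, cAg×1, caG×1, cag×1
CcaaGg×CcAaGg grid (8·8=64): CCAaGG=2 CCAaGg=4 CCAagg=2 CCaaGG=2 CCaaGg=4 CCaagg=2 CcAaGG=4 CcAaGg=8 CcAagg=4 CcaaGG=4 CcaaGg=8 Ccaagg=4 ccAaGG=2 ccAaGg=4 ccAagg=2 ccaaGG=2 ccaaGg=4 ccaagg=2
ccAaGG hits 2/64; gcd=2; 2÷2/64÷2 = 1/32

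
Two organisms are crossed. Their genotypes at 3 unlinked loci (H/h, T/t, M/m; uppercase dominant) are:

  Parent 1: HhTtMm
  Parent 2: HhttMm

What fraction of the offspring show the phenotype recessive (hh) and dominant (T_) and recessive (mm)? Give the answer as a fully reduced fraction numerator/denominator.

HhTtMm gametes: HTM×1, HTm×1, HtM×1, Htm×1, hTM×1, hTm×1, htM×1, htm×1
HhttMm gametes: HtM×2, Htm×2, htM×2, htm×2
HhTtMm×HhttMm grid (8·8=64): HHTtMM=2 HHTtMm=4 HHTtmm=2 HHttMM=2 HHttMm=4 HHttmm=2 HhTtMM=4 HhTtMm=8 HhTtmm=4 HhttMM=4 HhttMm=8 Hhttmm=4 hhTtMM=2 hhTtMm=4 hhTtmm=2 hhttMM=2 hhttMm=4 hhttmm=2
hh T_ mm hits 2/64; gcd=2; 2÷2/64÷2 = 1/32

P(hh T_ mm) = 1/32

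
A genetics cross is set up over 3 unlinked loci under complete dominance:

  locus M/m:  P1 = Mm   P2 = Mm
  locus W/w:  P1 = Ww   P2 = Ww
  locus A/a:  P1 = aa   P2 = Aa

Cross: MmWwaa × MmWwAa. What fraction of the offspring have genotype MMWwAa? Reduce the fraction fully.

MmWwaa gametes: MWa×2, Mwa×2, mWa×2, mwa×2
MmWwAa gametes: MWA×1, MWa×1, MwA×1, Mwa×1, mWA×1, mWa×1, mwA×1, mwa×1
MmWwaa×MmWwAa grid (8·8=64): MMWWAa=2 MMWWaa=2 MMWwAa=4 MMWwaa=4 MMwwAa=2 MMwwaa=2 MmWWAa=4 MmWWaa=4 MmWwAa=8 MmWwaa=8 MmwwAa=4 Mmwwaa=4 mmWWAa=2 mmWWaa=2 mmWwAa=4 mmWwaa=4 mmwwAa=2 mmwwaa=2
MMWwAa hits 4/64; gcd=4; 4÷4/64÷4 = 1/16

P(MMWwAa) = 1/16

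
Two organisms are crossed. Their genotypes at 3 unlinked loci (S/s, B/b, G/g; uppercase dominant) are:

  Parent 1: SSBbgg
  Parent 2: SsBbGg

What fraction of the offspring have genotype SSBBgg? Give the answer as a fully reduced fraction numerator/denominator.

SSBbgg gametes: SBg×4, Sbg×4
SsBbGg gametes: SBG×1, SBg×1, SbG×1, Sbg×1, sBG×1, sBg×1, sbG×1, sbg×1
SSBbgg×SsBbGg grid (8·8=64): SSBBGg=4 SSBBgg=4 SSBbGg=8 SSBbgg=8 SSbbGg=4 SSbbgg=4 SsBBGg=4 SsBBgg=4 SsBbGg=8 SsBbgg=8 SsbbGg=4 Ssbbgg=4
SSBBgg hits 4/64; gcd=4; 4÷4/64÷4 = 1/16

P(SSBBgg) = 1/16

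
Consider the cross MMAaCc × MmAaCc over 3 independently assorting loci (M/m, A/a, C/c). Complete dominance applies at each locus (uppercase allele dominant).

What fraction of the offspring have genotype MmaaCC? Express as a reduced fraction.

P(MmaaCC) = 1/32

MMAaCc gametes: MAC×2, MAc×2, MaC×2, Mac×2
MmAaCc gametes: MAC×1, MAc×1, MaC×1, Mac×1, mAC×1, mAc×1, maC×1, mac×1
MMAaCc×MmAaCc grid (8·8=64): MMAACC=2 MMAACc=4 MMAAcc=2 MMAaCC=4 MMAaCc=8 MMAacc=4 MMaaCC=2 MMaaCc=4 MMaacc=2 MmAACC=2 MmAACc=4 MmAAcc=2 MmAaCC=4 MmAaCc=8 MmAacc=4 MmaaCC=2 MmaaCc=4 Mmaacc=2
MmaaCC hits 2/64; gcd=2; 2÷2/64÷2 = 1/32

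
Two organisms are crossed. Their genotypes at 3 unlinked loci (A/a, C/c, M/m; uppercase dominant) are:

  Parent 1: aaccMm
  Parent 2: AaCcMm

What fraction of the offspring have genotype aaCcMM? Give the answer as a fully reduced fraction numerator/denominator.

P(aaCcMM) = 1/16

aaccMm gametes: acM×4, acm×4
AaCcMm gametes: ACM×1, ACm×1, AcM×1, Acm×1, aCM×1, aCm×1, acM×1, acm×1
aaccMm×AaCcMm grid (8·8=64): AaCcMM=4 AaCcMm=8 AaCcmm=4 AaccMM=4 AaccMm=8 Aaccmm=4 aaCcMM=4 aaCcMm=8 aaCcmm=4 aaccMM=4 aaccMm=8 aaccmm=4
aaCcMM hits 4/64; gcd=4; 4÷4/64÷4 = 1/16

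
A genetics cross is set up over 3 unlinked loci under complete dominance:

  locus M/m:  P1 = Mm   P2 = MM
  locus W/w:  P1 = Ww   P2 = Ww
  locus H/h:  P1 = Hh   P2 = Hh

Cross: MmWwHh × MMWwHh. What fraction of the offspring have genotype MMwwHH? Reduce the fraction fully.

P(MMwwHH) = 1/32

MmWwHh gametes: MWH×1, MWh×1, MwH×1, Mwh×1, mWH×1, mWh×1, mwH×1, mwh×1
MMWwHh gametes: MWH×2, MWh×2, MwH×2, Mwh×2
MmWwHh×MMWwHh grid (8·8=64): MMWWHH=2 MMWWHh=4 MMWWhh=2 MMWwHH=4 MMWwHh=8 MMWwhh=4 MMwwHH=2 MMwwHh=4 MMwwhh=2 MmWWHH=2 MmWWHh=4 MmWWhh=2 MmWwHH=4 MmWwHh=8 MmWwhh=4 MmwwHH=2 MmwwHh=4 Mmwwhh=2
MMwwHH hits 2/64; gcd=2; 2÷2/64÷2 = 1/32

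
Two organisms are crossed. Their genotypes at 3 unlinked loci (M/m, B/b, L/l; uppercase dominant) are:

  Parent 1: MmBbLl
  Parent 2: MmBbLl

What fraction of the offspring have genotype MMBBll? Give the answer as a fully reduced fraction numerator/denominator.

P(MMBBll) = 1/64

MmBbLl gametes: MBL×1, MBl×1, MbL×1, Mbl×1, mBL×1, mBl×1, mbL×1, mbl×1
MmBbLl gametes: MBL×1, MBl×1, MbL×1, Mbl×1, mBL×1, mBl×1, mbL×1, mbl×1
MmBbLl×MmBbLl grid (8·8=64): MMBBLL=1 MMBBLl=2 MMBBll=1 MMBbLL=2 MMBbLl=4 MMBbll=2 MMbbLL=1 MMbbLl=2 MMbbll=1 MmBBLL=2 MmBBLl=4 MmBBll=2 MmBbLL=4 MmBbLl=8 MmBbll=4 MmbbLL=2 MmbbLl=4 Mmbbll=2 mmBBLL=1 mmBBLl=2 mmBBll=1 mmBbLL=2 mmBbLl=4 mmBbll=2 mmbbLL=1 mmbbLl=2 mmbbll=1
MMBBll hits 1/64; gcd=1; 1÷1/64÷1 = 1/64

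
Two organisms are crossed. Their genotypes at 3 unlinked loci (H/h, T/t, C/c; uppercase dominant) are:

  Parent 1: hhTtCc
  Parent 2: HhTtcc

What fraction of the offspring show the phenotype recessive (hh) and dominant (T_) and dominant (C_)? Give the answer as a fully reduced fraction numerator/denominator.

hhTtCc gametes: hTC×2, hTc×2, htC×2, htc×2
HhTtcc gametes: HTc×2, Htc×2, hTc×2, htc×2
hhTtCc×HhTtcc grid (8·8=64): HhTTCc=4 HhTTcc=4 HhTtCc=8 HhTtcc=8 HhttCc=4 Hhttcc=4 hhTTCc=4 hhTTcc=4 hhTtCc=8 hhTtcc=8 hhttCc=4 hhttcc=4
hh T_ C_ hits 12/64; gcd=4; 12÷4/64÷4 = 3/16

P(hh T_ C_) = 3/16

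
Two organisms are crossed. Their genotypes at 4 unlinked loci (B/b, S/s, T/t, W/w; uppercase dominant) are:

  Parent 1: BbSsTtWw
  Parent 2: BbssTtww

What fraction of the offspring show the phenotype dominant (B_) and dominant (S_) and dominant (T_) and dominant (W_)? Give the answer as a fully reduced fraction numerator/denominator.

P(B_ S_ T_ W_) = 9/64

BbSsTtWw gametes: BSTW×1, BSTw×1, BStW×1, BStw×1, BsTW×1, BsTw×1, BstW×1, Bstw×1, bSTW×1, bSTw×1, bStW×1, bStw×1, bsTW×1, bsTw×1, bstW×1, bstw×1
BbssTtww gametes: BsTw×4, Bstw×4, bsTw×4, bstw×4
BbSsTtWw×BbssTtww grid (16·16=256): BBSsTTWw=4 BBSsTTww=4 BBSsTtWw=8 BBSsTtww=8 BBSsttWw=4 BBSsttww=4 BBssTTWw=4 BBssTTww=4 BBssTtWw=8 BBssTtww=8 BBssttWw=4 BBssttww=4 BbSsTTWw=8 BbSsTTww=8 BbSsTtWw=16 BbSsTtww=16 BbSsttWw=8 BbSsttww=8 BbssTTWw=8 BbssTTww=8 BbssTtWw=16 BbssTtww=16 BbssttWw=8 Bbssttww=8 bbSsTTWw=4 bbSsTTww=4 bbSsTtWw=8 bbSsTtww=8 bbSsttWw=4 bbSsttww=4 bbssTTWw=4 bbssTTww=4 bbssTtWw=8 bbssTtww=8 bbssttWw=4 bbssttww=4
B_ S_ T_ W_ hits 36/256; gcd=4; 36÷4/256÷4 = 9/64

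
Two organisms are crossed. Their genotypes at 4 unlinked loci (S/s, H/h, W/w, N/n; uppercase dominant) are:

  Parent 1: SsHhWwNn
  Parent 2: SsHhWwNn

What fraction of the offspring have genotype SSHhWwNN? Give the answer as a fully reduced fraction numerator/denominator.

SsHhWwNn gametes: SHWN×1, SHWn×1, SHwN×1, SHwn×1, ShWN×1, ShWn×1, ShwN×1, Shwn×1, sHWN×1, sHWn×1, sHwN×1, sHwn×1, shWN×1, shWn×1, shwN×1, shwn×1
SsHhWwNn gametes: SHWN×1, SHWn×1, SHwN×1, SHwn×1, ShWN×1, ShWn×1, ShwN×1, Shwn×1, sHWN×1, sHWn×1, sHwN×1, sHwn×1, shWN×1, shWn×1, shwN×1, shwn×1
SsHhWwNn×SsHhWwNn grid (16·16=256): SSHHWWNN=1 SSHHWWNn=2 SSHHWWnn=1 SSHHWwNN=2 SSHHWwNn=4 SSHHWwnn=2 SSHHwwNN=1 SSHHwwNn=2 SSHHwwnn=1 SSHhWWNN=2 SSHhWWNn=4 SSHhWWnn=2 SSHhWwNN=4 SSHhWwNn=8 SSHhWwnn=4 SSHhwwNN=2 SSHhwwNn=4 SSHhwwnn=2 SShhWWNN=1 SShhWWNn=2 SShhWWnn=1 SShhWwNN=2 SShhWwNn=4 SShhWwnn=2 SShhwwNN=1 SShhwwNn=2 SShhwwnn=1 SsHHWWNN=2 SsHHWWNn=4 SsHHWWnn=2 SsHHWwNN=4 SsHHWwNn=8 SsHHWwnn=4 SsHHwwNN=2 SsHHwwNn=4 SsHHwwnn=2 SsHhWWNN=4 SsHhWWNn=8 SsHhWWnn=4 SsHhWwNN=8 SsHhWwNn=16 SsHhWwnn=8 SsHhwwNN=4 SsHhwwNn=8 SsHhwwnn=4 SshhWWNN=2 SshhWWNn=4 SshhWWnn=2 SshhWwNN=4 SshhWwNn=8 SshhWwnn=4 SshhwwNN=2 SshhwwNn=4 Sshhwwnn=2 ssHHWWNN=1 ssHHWWNn=2 ssHHWWnn=1 ssHHWwNN=2 ssHHWwNn=4 ssHHWwnn=2 ssHHwwNN=1 ssHHwwNn=2 ssHHwwnn=1 ssHhWWNN=2 ssHhWWNn=4 ssHhWWnn=2 ssHhWwNN=4 ssHhWwNn=8 ssHhWwnn=4 ssHhwwNN=2 ssHhwwNn=4 ssHhwwnn=2 sshhWWNN=1 sshhWWNn=2 sshhWWnn=1 sshhWwNN=2 sshhWwNn=4 sshhWwnn=2 sshhwwNN=1 sshhwwNn=2 sshhwwnn=1
SSHhWwNN hits 4/256; gcd=4; 4÷4/256÷4 = 1/64

P(SSHhWwNN) = 1/64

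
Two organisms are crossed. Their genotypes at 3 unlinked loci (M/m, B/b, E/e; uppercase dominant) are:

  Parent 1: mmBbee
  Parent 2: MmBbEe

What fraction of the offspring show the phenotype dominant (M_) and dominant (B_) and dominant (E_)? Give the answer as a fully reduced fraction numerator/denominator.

P(M_ B_ E_) = 3/16

mmBbee gametes: mBe×4, mbe×4
MmBbEe gametes: MBE×1, MBe×1, MbE×1, Mbe×1, mBE×1, mBe×1, mbE×1, mbe×1
mmBbee×MmBbEe grid (8·8=64): MmBBEe=4 MmBBee=4 MmBbEe=8 MmBbee=8 MmbbEe=4 Mmbbee=4 mmBBEe=4 mmBBee=4 mmBbEe=8 mmBbee=8 mmbbEe=4 mmbbee=4
M_ B_ E_ hits 12/64; gcd=4; 12÷4/64÷4 = 3/16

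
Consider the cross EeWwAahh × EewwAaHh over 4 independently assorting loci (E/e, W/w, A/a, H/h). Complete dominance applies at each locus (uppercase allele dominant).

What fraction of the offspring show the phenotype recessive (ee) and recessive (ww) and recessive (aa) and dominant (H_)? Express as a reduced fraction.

EeWwAahh gametes: EWAh×2, EWah×2, EwAh×2, Ewah×2, eWAh×2, eWah×2, ewAh×2, ewah×2
EewwAaHh gametes: EwAH×2, EwAh×2, EwaH×2, Ewah×2, ewAH×2, ewAh×2, ewaH×2, ewah×2
EeWwAahh×EewwAaHh grid (16·16=256): EEWwAAHh=4 EEWwAAhh=4 EEWwAaHh=8 EEWwAahh=8 EEWwaaHh=4 EEWwaahh=4 EEwwAAHh=4 EEwwAAhh=4 EEwwAaHh=8 EEwwAahh=8 EEwwaaHh=4 EEwwaahh=4 EeWwAAHh=8 EeWwAAhh=8 EeWwAaHh=16 EeWwAahh=16 EeWwaaHh=8 EeWwaahh=8 EewwAAHh=8 EewwAAhh=8 EewwAaHh=16 EewwAahh=16 EewwaaHh=8 Eewwaahh=8 eeWwAAHh=4 eeWwAAhh=4 eeWwAaHh=8 eeWwAahh=8 eeWwaaHh=4 eeWwaahh=4 eewwAAHh=4 eewwAAhh=4 eewwAaHh=8 eewwAahh=8 eewwaaHh=4 eewwaahh=4
ee ww aa H_ hits 4/256; gcd=4; 4÷4/256÷4 = 1/64

P(ee ww aa H_) = 1/64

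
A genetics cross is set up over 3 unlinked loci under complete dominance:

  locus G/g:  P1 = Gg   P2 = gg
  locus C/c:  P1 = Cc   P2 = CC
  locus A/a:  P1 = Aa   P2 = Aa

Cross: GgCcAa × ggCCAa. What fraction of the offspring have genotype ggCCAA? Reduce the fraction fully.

GgCcAa gametes: GCA×1, GCa×1, GcA×1, Gca×1, gCA×1, gCa×1, gcA×1, gca×1
ggCCAa gametes: gCA×4, gCa×4
GgCcAa×ggCCAa grid (8·8=64): GgCCAA=4 GgCCAa=8 GgCCaa=4 GgCcAA=4 GgCcAa=8 GgCcaa=4 ggCCAA=4 ggCCAa=8 ggCCaa=4 ggCcAA=4 ggCcAa=8 ggCcaa=4
ggCCAA hits 4/64; gcd=4; 4÷4/64÷4 = 1/16

P(ggCCAA) = 1/16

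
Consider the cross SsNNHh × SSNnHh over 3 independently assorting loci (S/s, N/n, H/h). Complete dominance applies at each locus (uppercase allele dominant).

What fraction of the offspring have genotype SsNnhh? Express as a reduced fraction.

P(SsNnhh) = 1/16

SsNNHh gametes: SNH×2, SNh×2, sNH×2, sNh×2
SSNnHh gametes: SNH×2, SNh×2, SnH×2, Snh×2
SsNNHh×SSNnHh grid (8·8=64): SSNNHH=4 SSNNHh=8 SSNNhh=4 SSNnHH=4 SSNnHh=8 SSNnhh=4 SsNNHH=4 SsNNHh=8 SsNNhh=4 SsNnHH=4 SsNnHh=8 SsNnhh=4
SsNnhh hits 4/64; gcd=4; 4÷4/64÷4 = 1/16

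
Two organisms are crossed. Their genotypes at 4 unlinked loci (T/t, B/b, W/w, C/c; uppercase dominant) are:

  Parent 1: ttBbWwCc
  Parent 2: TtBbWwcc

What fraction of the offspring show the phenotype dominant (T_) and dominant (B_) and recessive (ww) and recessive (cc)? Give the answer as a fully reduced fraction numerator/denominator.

ttBbWwCc gametes: tBWC×2, tBWc×2, tBwC×2, tBwc×2, tbWC×2, tbWc×2, tbwC×2, tbwc×2
TtBbWwcc gametes: TBWc×2, TBwc×2, TbWc×2, Tbwc×2, tBWc×2, tBwc×2, tbWc×2, tbwc×2
ttBbWwCc×TtBbWwcc grid (16·16=256): TtBBWWCc=4 TtBBWWcc=4 TtBBWwCc=8 TtBBWwcc=8 TtBBwwCc=4 TtBBwwcc=4 TtBbWWCc=8 TtBbWWcc=8 TtBbWwCc=16 TtBbWwcc=16 TtBbwwCc=8 TtBbwwcc=8 TtbbWWCc=4 TtbbWWcc=4 TtbbWwCc=8 TtbbWwcc=8 TtbbwwCc=4 Ttbbwwcc=4 ttBBWWCc=4 ttBBWWcc=4 ttBBWwCc=8 ttBBWwcc=8 ttBBwwCc=4 ttBBwwcc=4 ttBbWWCc=8 ttBbWWcc=8 ttBbWwCc=16 ttBbWwcc=16 ttBbwwCc=8 ttBbwwcc=8 ttbbWWCc=4 ttbbWWcc=4 ttbbWwCc=8 ttbbWwcc=8 ttbbwwCc=4 ttbbwwcc=4
T_ B_ ww cc hits 12/256; gcd=4; 12÷4/256÷4 = 3/64

P(T_ B_ ww cc) = 3/64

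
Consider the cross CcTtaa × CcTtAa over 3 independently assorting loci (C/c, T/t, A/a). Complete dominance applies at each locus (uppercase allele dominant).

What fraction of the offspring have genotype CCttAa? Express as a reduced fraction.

CcTtaa gametes: CTa×2, Cta×2, cTa×2, cta×2
CcTtAa gametes: CTA×1, CTa×1, CtA×1, Cta×1, cTA×1, cTa×1, ctA×1, cta×1
CcTtaa×CcTtAa grid (8·8=64): CCTTAa=2 CCTTaa=2 CCTtAa=4 CCTtaa=4 CCttAa=2 CCttaa=2 CcTTAa=4 CcTTaa=4 CcTtAa=8 CcTtaa=8 CcttAa=4 Ccttaa=4 ccTTAa=2 ccTTaa=2 ccTtAa=4 ccTtaa=4 ccttAa=2 ccttaa=2
CCttAa hits 2/64; gcd=2; 2÷2/64÷2 = 1/32

P(CCttAa) = 1/32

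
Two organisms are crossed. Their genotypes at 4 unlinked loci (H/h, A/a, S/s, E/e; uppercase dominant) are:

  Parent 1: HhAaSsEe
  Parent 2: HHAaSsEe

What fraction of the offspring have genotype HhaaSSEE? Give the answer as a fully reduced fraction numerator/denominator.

HhAaSsEe gametes: HASE×1, HASe×1, HAsE×1, HAse×1, HaSE×1, HaSe×1, HasE×1, Hase×1, hASE×1, hASe×1, hAsE×1, hAse×1, haSE×1, haSe×1, hasE×1, hase×1
HHAaSsEe gametes: HASE×2, HASe×2, HAsE×2, HAse×2, HaSE×2, HaSe×2, HasE×2, Hase×2
HhAaSsEe×HHAaSsEe grid (16·16=256): HHAASSEE=2 HHAASSEe=4 HHAASSee=2 HHAASsEE=4 HHAASsEe=8 HHAASsee=4 HHAAssEE=2 HHAAssEe=4 HHAAssee=2 HHAaSSEE=4 HHAaSSEe=8 HHAaSSee=4 HHAaSsEE=8 HHAaSsEe=16 HHAaSsee=8 HHAassEE=4 HHAassEe=8 HHAassee=4 HHaaSSEE=2 HHaaSSEe=4 HHaaSSee=2 HHaaSsEE=4 HHaaSsEe=8 HHaaSsee=4 HHaassEE=2 HHaassEe=4 HHaassee=2 HhAASSEE=2 HhAASSEe=4 HhAASSee=2 HhAASsEE=4 HhAASsEe=8 HhAASsee=4 HhAAssEE=2 HhAAssEe=4 HhAAssee=2 HhAaSSEE=4 HhAaSSEe=8 HhAaSSee=4 HhAaSsEE=8 HhAaSsEe=16 HhAaSsee=8 HhAassEE=4 HhAassEe=8 HhAassee=4 HhaaSSEE=2 HhaaSSEe=4 HhaaSSee=2 HhaaSsEE=4 HhaaSsEe=8 HhaaSsee=4 HhaassEE=2 HhaassEe=4 Hhaassee=2
HhaaSSEE hits 2/256; gcd=2; 2÷2/256÷2 = 1/128

P(HhaaSSEE) = 1/128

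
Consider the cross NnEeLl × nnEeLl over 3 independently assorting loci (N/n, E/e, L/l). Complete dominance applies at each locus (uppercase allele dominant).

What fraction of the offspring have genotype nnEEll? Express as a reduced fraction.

P(nnEEll) = 1/32

NnEeLl gametes: NEL×1, NEl×1, NeL×1, Nel×1, nEL×1, nEl×1, neL×1, nel×1
nnEeLl gametes: nEL×2, nEl×2, neL×2, nel×2
NnEeLl×nnEeLl grid (8·8=64): NnEELL=2 NnEELl=4 NnEEll=2 NnEeLL=4 NnEeLl=8 NnEell=4 NneeLL=2 NneeLl=4 Nneell=2 nnEELL=2 nnEELl=4 nnEEll=2 nnEeLL=4 nnEeLl=8 nnEell=4 nneeLL=2 nneeLl=4 nneell=2
nnEEll hits 2/64; gcd=2; 2÷2/64÷2 = 1/32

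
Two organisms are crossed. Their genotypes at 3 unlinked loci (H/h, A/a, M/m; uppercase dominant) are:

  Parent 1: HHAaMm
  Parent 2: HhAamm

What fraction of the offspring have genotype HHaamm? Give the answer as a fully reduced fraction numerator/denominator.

P(HHaamm) = 1/16

HHAaMm gametes: HAM×2, HAm×2, HaM×2, Ham×2
HhAamm gametes: HAm×2, Ham×2, hAm×2, ham×2
HHAaMm×HhAamm grid (8·8=64): HHAAMm=4 HHAAmm=4 HHAaMm=8 HHAamm=8 HHaaMm=4 HHaamm=4 HhAAMm=4 HhAAmm=4 HhAaMm=8 HhAamm=8 HhaaMm=4 Hhaamm=4
HHaamm hits 4/64; gcd=4; 4÷4/64÷4 = 1/16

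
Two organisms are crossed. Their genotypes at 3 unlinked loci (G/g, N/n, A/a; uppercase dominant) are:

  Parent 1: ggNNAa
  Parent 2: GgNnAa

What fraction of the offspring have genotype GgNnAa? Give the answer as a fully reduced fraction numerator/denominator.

P(GgNnAa) = 1/8

ggNNAa gametes: gNA×4, gNa×4
GgNnAa gametes: GNA×1, GNa×1, GnA×1, Gna×1, gNA×1, gNa×1, gnA×1, gna×1
ggNNAa×GgNnAa grid (8·8=64): GgNNAA=4 GgNNAa=8 GgNNaa=4 GgNnAA=4 GgNnAa=8 GgNnaa=4 ggNNAA=4 ggNNAa=8 ggNNaa=4 ggNnAA=4 ggNnAa=8 ggNnaa=4
GgNnAa hits 8/64; gcd=8; 8÷8/64÷8 = 1/8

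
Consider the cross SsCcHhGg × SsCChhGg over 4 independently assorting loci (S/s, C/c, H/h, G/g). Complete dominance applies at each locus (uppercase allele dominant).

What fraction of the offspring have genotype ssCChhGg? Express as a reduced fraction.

SsCcHhGg gametes: SCHG×1, SCHg×1, SChG×1, SChg×1, ScHG×1, ScHg×1, SchG×1, Schg×1, sCHG×1, sCHg×1, sChG×1, sChg×1, scHG×1, scHg×1, schG×1, schg×1
SsCChhGg gametes: SChG×4, SChg×4, sChG×4, sChg×4
SsCcHhGg×SsCChhGg grid (16·16=256): SSCCHhGG=4 SSCCHhGg=8 SSCCHhgg=4 SSCChhGG=4 SSCChhGg=8 SSCChhgg=4 SSCcHhGG=4 SSCcHhGg=8 SSCcHhgg=4 SSCchhGG=4 SSCchhGg=8 SSCchhgg=4 SsCCHhGG=8 SsCCHhGg=16 SsCCHhgg=8 SsCChhGG=8 SsCChhGg=16 SsCChhgg=8 SsCcHhGG=8 SsCcHhGg=16 SsCcHhgg=8 SsCchhGG=8 SsCchhGg=16 SsCchhgg=8 ssCCHhGG=4 ssCCHhGg=8 ssCCHhgg=4 ssCChhGG=4 ssCChhGg=8 ssCChhgg=4 ssCcHhGG=4 ssCcHhGg=8 ssCcHhgg=4 ssCchhGG=4 ssCchhGg=8 ssCchhgg=4
ssCChhGg hits 8/256; gcd=8; 8÷8/256÷8 = 1/32

P(ssCChhGg) = 1/32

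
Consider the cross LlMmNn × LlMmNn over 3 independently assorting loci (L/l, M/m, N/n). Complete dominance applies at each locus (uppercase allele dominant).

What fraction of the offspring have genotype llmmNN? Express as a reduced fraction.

LlMmNn gametes: LMN×1, LMn×1, LmN×1, Lmn×1, lMN×1, lMn×1, lmN×1, lmn×1
LlMmNn gametes: LMN×1, LMn×1, LmN×1, Lmn×1, lMN×1, lMn×1, lmN×1, lmn×1
LlMmNn×LlMmNn grid (8·8=64): LLMMNN=1 LLMMNn=2 LLMMnn=1 LLMmNN=2 LLMmNn=4 LLMmnn=2 LLmmNN=1 LLmmNn=2 LLmmnn=1 LlMMNN=2 LlMMNn=4 LlMMnn=2 LlMmNN=4 LlMmNn=8 LlMmnn=4 LlmmNN=2 LlmmNn=4 Llmmnn=2 llMMNN=1 llMMNn=2 llMMnn=1 llMmNN=2 llMmNn=4 llMmnn=2 llmmNN=1 llmmNn=2 llmmnn=1
llmmNN hits 1/64; gcd=1; 1÷1/64÷1 = 1/64

P(llmmNN) = 1/64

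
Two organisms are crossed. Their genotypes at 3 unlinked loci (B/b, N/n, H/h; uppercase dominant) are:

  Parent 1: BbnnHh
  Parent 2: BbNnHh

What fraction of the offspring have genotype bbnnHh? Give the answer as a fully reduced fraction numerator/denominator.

P(bbnnHh) = 1/16

BbnnHh gametes: BnH×2, Bnh×2, bnH×2, bnh×2
BbNnHh gametes: BNH×1, BNh×1, BnH×1, Bnh×1, bNH×1, bNh×1, bnH×1, bnh×1
BbnnHh×BbNnHh grid (8·8=64): BBNnHH=2 BBNnHh=4 BBNnhh=2 BBnnHH=2 BBnnHh=4 BBnnhh=2 BbNnHH=4 BbNnHh=8 BbNnhh=4 BbnnHH=4 BbnnHh=8 Bbnnhh=4 bbNnHH=2 bbNnHh=4 bbNnhh=2 bbnnHH=2 bbnnHh=4 bbnnhh=2
bbnnHh hits 4/64; gcd=4; 4÷4/64÷4 = 1/16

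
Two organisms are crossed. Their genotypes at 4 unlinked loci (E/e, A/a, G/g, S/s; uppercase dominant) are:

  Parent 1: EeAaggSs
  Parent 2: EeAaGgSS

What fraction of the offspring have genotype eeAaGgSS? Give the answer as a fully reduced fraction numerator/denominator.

EeAaggSs gametes: EAgS×2, EAgs×2, EagS×2, Eags×2, eAgS×2, eAgs×2, eagS×2, eags×2
EeAaGgSS gametes: EAGS×2, EAgS×2, EaGS×2, EagS×2, eAGS×2, eAgS×2, eaGS×2, eagS×2
EeAaggSs×EeAaGgSS grid (16·16=256): EEAAGgSS=4 EEAAGgSs=4 EEAAggSS=4 EEAAggSs=4 EEAaGgSS=8 EEAaGgSs=8 EEAaggSS=8 EEAaggSs=8 EEaaGgSS=4 EEaaGgSs=4 EEaaggSS=4 EEaaggSs=4 EeAAGgSS=8 EeAAGgSs=8 EeAAggSS=8 EeAAggSs=8 EeAaGgSS=16 EeAaGgSs=16 EeAaggSS=16 EeAaggSs=16 EeaaGgSS=8 EeaaGgSs=8 EeaaggSS=8 EeaaggSs=8 eeAAGgSS=4 eeAAGgSs=4 eeAAggSS=4 eeAAggSs=4 eeAaGgSS=8 eeAaGgSs=8 eeAaggSS=8 eeAaggSs=8 eeaaGgSS=4 eeaaGgSs=4 eeaaggSS=4 eeaaggSs=4
eeAaGgSS hits 8/256; gcd=8; 8÷8/256÷8 = 1/32

P(eeAaGgSS) = 1/32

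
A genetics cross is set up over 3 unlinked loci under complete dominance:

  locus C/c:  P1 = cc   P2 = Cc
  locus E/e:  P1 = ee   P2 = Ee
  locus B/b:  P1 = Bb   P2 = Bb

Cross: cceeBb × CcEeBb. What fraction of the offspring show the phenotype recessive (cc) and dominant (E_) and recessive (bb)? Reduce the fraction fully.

cceeBb gametes: ceB×4, ceb×4
CcEeBb gametes: CEB×1, CEb×1, CeB×1, Ceb×1, cEB×1, cEb×1, ceB×1, ceb×1
cceeBb×CcEeBb grid (8·8=64): CcEeBB=4 CcEeBb=8 CcEebb=4 CceeBB=4 CceeBb=8 Cceebb=4 ccEeBB=4 ccEeBb=8 ccEebb=4 cceeBB=4 cceeBb=8 cceebb=4
cc E_ bb hits 4/64; gcd=4; 4÷4/64÷4 = 1/16

P(cc E_ bb) = 1/16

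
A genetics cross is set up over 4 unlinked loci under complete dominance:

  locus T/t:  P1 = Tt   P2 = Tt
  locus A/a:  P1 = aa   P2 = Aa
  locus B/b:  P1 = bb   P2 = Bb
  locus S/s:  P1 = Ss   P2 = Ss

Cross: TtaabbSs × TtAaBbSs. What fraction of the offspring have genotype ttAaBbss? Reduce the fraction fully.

P(ttAaBbss) = 1/64

TtaabbSs gametes: TabS×4, Tabs×4, tabS×4, tabs×4
TtAaBbSs gametes: TABS×1, TABs×1, TAbS×1, TAbs×1, TaBS×1, TaBs×1, TabS×1, Tabs×1, tABS×1, tABs×1, tAbS×1, tAbs×1, taBS×1, taBs×1, tabS×1, tabs×1
TtaabbSs×TtAaBbSs grid (16·16=256): TTAaBbSS=4 TTAaBbSs=8 TTAaBbss=4 TTAabbSS=4 TTAabbSs=8 TTAabbss=4 TTaaBbSS=4 TTaaBbSs=8 TTaaBbss=4 TTaabbSS=4 TTaabbSs=8 TTaabbss=4 TtAaBbSS=8 TtAaBbSs=16 TtAaBbss=8 TtAabbSS=8 TtAabbSs=16 TtAabbss=8 TtaaBbSS=8 TtaaBbSs=16 TtaaBbss=8 TtaabbSS=8 TtaabbSs=16 Ttaabbss=8 ttAaBbSS=4 ttAaBbSs=8 ttAaBbss=4 ttAabbSS=4 ttAabbSs=8 ttAabbss=4 ttaaBbSS=4 ttaaBbSs=8 ttaaBbss=4 ttaabbSS=4 ttaabbSs=8 ttaabbss=4
ttAaBbss hits 4/256; gcd=4; 4÷4/256÷4 = 1/64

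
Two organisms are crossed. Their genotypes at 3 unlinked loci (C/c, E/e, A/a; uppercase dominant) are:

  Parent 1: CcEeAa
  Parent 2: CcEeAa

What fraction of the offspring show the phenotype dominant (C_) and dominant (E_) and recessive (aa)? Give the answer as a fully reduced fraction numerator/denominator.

CcEeAa gametes: CEA×1, CEa×1, CeA×1, Cea×1, cEA×1, cEa×1, ceA×1, cea×1
CcEeAa gametes: CEA×1, CEa×1, CeA×1, Cea×1, cEA×1, cEa×1, ceA×1, cea×1
CcEeAa×CcEeAa grid (8·8=64): CCEEAA=1 CCEEAa=2 CCEEaa=1 CCEeAA=2 CCEeAa=4 CCEeaa=2 CCeeAA=1 CCeeAa=2 CCeeaa=1 CcEEAA=2 CcEEAa=4 CcEEaa=2 CcEeAA=4 CcEeAa=8 CcEeaa=4 CceeAA=2 CceeAa=4 Cceeaa=2 ccEEAA=1 ccEEAa=2 ccEEaa=1 ccEeAA=2 ccEeAa=4 ccEeaa=2 cceeAA=1 cceeAa=2 cceeaa=1
C_ E_ aa hits 9/64; gcd=1; 9÷1/64÷1 = 9/64

P(C_ E_ aa) = 9/64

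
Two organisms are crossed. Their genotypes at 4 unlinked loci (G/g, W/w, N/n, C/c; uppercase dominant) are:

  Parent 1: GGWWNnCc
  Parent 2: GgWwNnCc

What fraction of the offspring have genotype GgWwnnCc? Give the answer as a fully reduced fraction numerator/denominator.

GGWWNnCc gametes: GWNC×4, GWNc×4, GWnC×4, GWnc×4
GgWwNnCc gametes: GWNC×1, GWNc×1, GWnC×1, GWnc×1, GwNC×1, GwNc×1, GwnC×1, Gwnc×1, gWNC×1, gWNc×1, gWnC×1, gWnc×1, gwNC×1, gwNc×1, gwnC×1, gwnc×1
GGWWNnCc×GgWwNnCc grid (16·16=256): GGWWNNCC=4 GGWWNNCc=8 GGWWNNcc=4 GGWWNnCC=8 GGWWNnCc=16 GGWWNncc=8 GGWWnnCC=4 GGWWnnCc=8 GGWWnncc=4 GGWwNNCC=4 GGWwNNCc=8 GGWwNNcc=4 GGWwNnCC=8 GGWwNnCc=16 GGWwNncc=8 GGWwnnCC=4 GGWwnnCc=8 GGWwnncc=4 GgWWNNCC=4 GgWWNNCc=8 GgWWNNcc=4 GgWWNnCC=8 GgWWNnCc=16 GgWWNncc=8 GgWWnnCC=4 GgWWnnCc=8 GgWWnncc=4 GgWwNNCC=4 GgWwNNCc=8 GgWwNNcc=4 GgWwNnCC=8 GgWwNnCc=16 GgWwNncc=8 GgWwnnCC=4 GgWwnnCc=8 GgWwnncc=4
GgWwnnCc hits 8/256; gcd=8; 8÷8/256÷8 = 1/32

P(GgWwnnCc) = 1/32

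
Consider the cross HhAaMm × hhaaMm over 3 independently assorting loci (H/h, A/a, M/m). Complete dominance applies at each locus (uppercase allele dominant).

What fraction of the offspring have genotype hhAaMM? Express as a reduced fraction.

P(hhAaMM) = 1/16

HhAaMm gametes: HAM×1, HAm×1, HaM×1, Ham×1, hAM×1, hAm×1, haM×1, ham×1
hhaaMm gametes: haM×4, ham×4
HhAaMm×hhaaMm grid (8·8=64): HhAaMM=4 HhAaMm=8 HhAamm=4 HhaaMM=4 HhaaMm=8 Hhaamm=4 hhAaMM=4 hhAaMm=8 hhAamm=4 hhaaMM=4 hhaaMm=8 hhaamm=4
hhAaMM hits 4/64; gcd=4; 4÷4/64÷4 = 1/16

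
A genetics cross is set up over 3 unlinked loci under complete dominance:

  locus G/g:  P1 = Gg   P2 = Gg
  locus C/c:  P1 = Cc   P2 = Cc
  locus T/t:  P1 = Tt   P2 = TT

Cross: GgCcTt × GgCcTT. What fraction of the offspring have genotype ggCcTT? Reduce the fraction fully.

P(ggCcTT) = 1/16

GgCcTt gametes: GCT×1, GCt×1, GcT×1, Gct×1, gCT×1, gCt×1, gcT×1, gct×1
GgCcTT gametes: GCT×2, GcT×2, gCT×2, gcT×2
GgCcTt×GgCcTT grid (8·8=64): GGCCTT=2 GGCCTt=2 GGCcTT=4 GGCcTt=4 GGccTT=2 GGccTt=2 GgCCTT=4 GgCCTt=4 GgCcTT=8 GgCcTt=8 GgccTT=4 GgccTt=4 ggCCTT=2 ggCCTt=2 ggCcTT=4 ggCcTt=4 ggccTT=2 ggccTt=2
ggCcTT hits 4/64; gcd=4; 4÷4/64÷4 = 1/16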